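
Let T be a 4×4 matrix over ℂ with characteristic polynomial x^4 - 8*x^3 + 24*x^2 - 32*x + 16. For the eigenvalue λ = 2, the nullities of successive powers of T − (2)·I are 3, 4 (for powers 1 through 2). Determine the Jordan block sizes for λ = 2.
Block sizes for λ = 2: [2, 1, 1]

From the dimensions of kernels of powers, the number of Jordan blocks of size at least j is d_j − d_{j−1} where d_j = dim ker(N^j) (with d_0 = 0). Computing the differences gives [3, 1].
The number of blocks of size exactly k is (#blocks of size ≥ k) − (#blocks of size ≥ k + 1), so the partition is: 2 block(s) of size 1, 1 block(s) of size 2.
In nonincreasing order the block sizes are [2, 1, 1].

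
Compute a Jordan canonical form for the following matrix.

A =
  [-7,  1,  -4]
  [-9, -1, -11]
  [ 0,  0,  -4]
J_3(-4)

The characteristic polynomial is
  det(x·I − A) = x^3 + 12*x^2 + 48*x + 64 = (x + 4)^3

Eigenvalues and multiplicities (the geometric multiplicity of λ is n − rank(A − λI), which equals the number of Jordan blocks for λ):
  λ = -4: algebraic multiplicity = 3, geometric multiplicity = 1

Determining the block sizes for each eigenvalue:
  λ = -4: one block (gm = 1), so the single block has size am = 3 → block sizes [3]

Assembling the blocks gives a Jordan form
J =
  [-4,  1,  0]
  [ 0, -4,  1]
  [ 0,  0, -4]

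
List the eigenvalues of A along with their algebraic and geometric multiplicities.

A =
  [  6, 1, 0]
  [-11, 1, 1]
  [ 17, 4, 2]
λ = 3: alg = 3, geom = 1

Step 1 — factor the characteristic polynomial to read off the algebraic multiplicities:
  χ_A(x) = (x - 3)^3

Step 2 — compute geometric multiplicities via the rank-nullity identity g(λ) = n − rank(A − λI):
  rank(A − (3)·I) = 2, so dim ker(A − (3)·I) = n − 2 = 1

Summary:
  λ = 3: algebraic multiplicity = 3, geometric multiplicity = 1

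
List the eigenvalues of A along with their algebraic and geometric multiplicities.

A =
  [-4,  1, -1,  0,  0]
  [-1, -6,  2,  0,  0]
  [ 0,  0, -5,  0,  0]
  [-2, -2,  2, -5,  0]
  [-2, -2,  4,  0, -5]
λ = -5: alg = 5, geom = 3

Step 1 — factor the characteristic polynomial to read off the algebraic multiplicities:
  χ_A(x) = (x + 5)^5

Step 2 — compute geometric multiplicities via the rank-nullity identity g(λ) = n − rank(A − λI):
  rank(A − (-5)·I) = 2, so dim ker(A − (-5)·I) = n − 2 = 3

Summary:
  λ = -5: algebraic multiplicity = 5, geometric multiplicity = 3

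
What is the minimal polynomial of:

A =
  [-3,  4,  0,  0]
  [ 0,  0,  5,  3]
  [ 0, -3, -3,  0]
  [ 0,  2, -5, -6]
x^3 + 9*x^2 + 27*x + 27

The characteristic polynomial is χ_A(x) = (x + 3)^4, so the eigenvalues are known. The minimal polynomial is
  m_A(x) = Π_λ (x − λ)^{k_λ}
where k_λ is the size of the *largest* Jordan block for λ (equivalently, the smallest k with (A − λI)^k v = 0 for every generalised eigenvector v of λ).

  λ = -3: largest Jordan block has size 3, contributing (x + 3)^3

So m_A(x) = (x + 3)^3 = x^3 + 9*x^2 + 27*x + 27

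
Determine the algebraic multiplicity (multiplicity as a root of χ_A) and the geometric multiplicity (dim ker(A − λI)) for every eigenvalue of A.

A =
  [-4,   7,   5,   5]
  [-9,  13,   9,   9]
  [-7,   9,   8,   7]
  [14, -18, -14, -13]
λ = 1: alg = 4, geom = 2

Step 1 — factor the characteristic polynomial to read off the algebraic multiplicities:
  χ_A(x) = (x - 1)^4

Step 2 — compute geometric multiplicities via the rank-nullity identity g(λ) = n − rank(A − λI):
  rank(A − (1)·I) = 2, so dim ker(A − (1)·I) = n − 2 = 2

Summary:
  λ = 1: algebraic multiplicity = 4, geometric multiplicity = 2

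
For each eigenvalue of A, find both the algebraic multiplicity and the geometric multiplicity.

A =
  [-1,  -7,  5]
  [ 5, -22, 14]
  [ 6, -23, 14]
λ = -3: alg = 3, geom = 1

Step 1 — factor the characteristic polynomial to read off the algebraic multiplicities:
  χ_A(x) = (x + 3)^3

Step 2 — compute geometric multiplicities via the rank-nullity identity g(λ) = n − rank(A − λI):
  rank(A − (-3)·I) = 2, so dim ker(A − (-3)·I) = n − 2 = 1

Summary:
  λ = -3: algebraic multiplicity = 3, geometric multiplicity = 1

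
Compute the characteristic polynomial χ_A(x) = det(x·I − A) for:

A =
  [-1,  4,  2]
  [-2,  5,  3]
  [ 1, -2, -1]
x^3 - 3*x^2 + 3*x - 1

Expanding det(x·I − A) (e.g. by cofactor expansion or by noting that A is similar to its Jordan form J, which has the same characteristic polynomial as A) gives
  χ_A(x) = x^3 - 3*x^2 + 3*x - 1
which factors as (x - 1)^3. The eigenvalues (with algebraic multiplicities) are λ = 1 with multiplicity 3.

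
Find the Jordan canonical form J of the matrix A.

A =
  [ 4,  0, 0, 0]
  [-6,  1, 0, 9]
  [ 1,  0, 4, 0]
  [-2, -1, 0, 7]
J_2(4) ⊕ J_2(4)

The characteristic polynomial is
  det(x·I − A) = x^4 - 16*x^3 + 96*x^2 - 256*x + 256 = (x - 4)^4

Eigenvalues and multiplicities (the geometric multiplicity of λ is n − rank(A − λI), which equals the number of Jordan blocks for λ):
  λ = 4: algebraic multiplicity = 4, geometric multiplicity = 2

Determining the block sizes for each eigenvalue:
  λ = 4: with am = 4 and gm = 2, the partition is not yet determined (e.g. several partitions of 4 into 2 parts exist). Let N = A − (4)·I. Computing rank(N^1) = 2, rank(N^2) = 0; the number of blocks of size ≥ j is rank(N^{j−1}) − rank(N^j), giving [2, 2]. So we have 2 block(s) of size 2 → block sizes [2, 2]

Assembling the blocks gives a Jordan form
J =
  [4, 1, 0, 0]
  [0, 4, 0, 0]
  [0, 0, 4, 1]
  [0, 0, 0, 4]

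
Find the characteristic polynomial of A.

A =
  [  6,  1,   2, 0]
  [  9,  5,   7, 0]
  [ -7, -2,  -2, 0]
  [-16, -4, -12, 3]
x^4 - 12*x^3 + 54*x^2 - 108*x + 81

Expanding det(x·I − A) (e.g. by cofactor expansion or by noting that A is similar to its Jordan form J, which has the same characteristic polynomial as A) gives
  χ_A(x) = x^4 - 12*x^3 + 54*x^2 - 108*x + 81
which factors as (x - 3)^4. The eigenvalues (with algebraic multiplicities) are λ = 3 with multiplicity 4.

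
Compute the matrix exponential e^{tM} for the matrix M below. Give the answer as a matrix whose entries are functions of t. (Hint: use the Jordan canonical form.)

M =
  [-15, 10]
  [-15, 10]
e^{tM} =
  [-2 + 3*exp(-5*t), 2 - 2*exp(-5*t)]
  [-3 + 3*exp(-5*t), 3 - 2*exp(-5*t)]

Strategy: write M = P · J · P⁻¹ where J is a Jordan canonical form, so e^{tM} = P · e^{tJ} · P⁻¹, and e^{tJ} can be computed block-by-block.

M has Jordan form
J =
  [-5, 0]
  [ 0, 0]
(up to reordering of blocks).

Per-block formulas:
  For a 1×1 block at λ = 0: exp(t · [0]) = [e^(0t)].
  For a 1×1 block at λ = -5: exp(t · [-5]) = [e^(-5t)].

After assembling e^{tJ} and conjugating by P, we get:

e^{tM} =
  [-2 + 3*exp(-5*t), 2 - 2*exp(-5*t)]
  [-3 + 3*exp(-5*t), 3 - 2*exp(-5*t)]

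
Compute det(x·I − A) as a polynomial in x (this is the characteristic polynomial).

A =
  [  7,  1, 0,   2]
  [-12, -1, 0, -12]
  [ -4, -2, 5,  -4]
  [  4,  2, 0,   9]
x^4 - 20*x^3 + 150*x^2 - 500*x + 625

Expanding det(x·I − A) (e.g. by cofactor expansion or by noting that A is similar to its Jordan form J, which has the same characteristic polynomial as A) gives
  χ_A(x) = x^4 - 20*x^3 + 150*x^2 - 500*x + 625
which factors as (x - 5)^4. The eigenvalues (with algebraic multiplicities) are λ = 5 with multiplicity 4.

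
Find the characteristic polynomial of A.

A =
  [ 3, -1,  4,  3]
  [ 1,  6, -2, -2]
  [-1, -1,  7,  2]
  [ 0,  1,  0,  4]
x^4 - 20*x^3 + 150*x^2 - 500*x + 625

Expanding det(x·I − A) (e.g. by cofactor expansion or by noting that A is similar to its Jordan form J, which has the same characteristic polynomial as A) gives
  χ_A(x) = x^4 - 20*x^3 + 150*x^2 - 500*x + 625
which factors as (x - 5)^4. The eigenvalues (with algebraic multiplicities) are λ = 5 with multiplicity 4.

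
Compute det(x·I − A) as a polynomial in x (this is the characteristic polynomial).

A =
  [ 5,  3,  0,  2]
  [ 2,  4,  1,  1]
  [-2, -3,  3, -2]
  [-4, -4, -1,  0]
x^4 - 12*x^3 + 54*x^2 - 108*x + 81

Expanding det(x·I − A) (e.g. by cofactor expansion or by noting that A is similar to its Jordan form J, which has the same characteristic polynomial as A) gives
  χ_A(x) = x^4 - 12*x^3 + 54*x^2 - 108*x + 81
which factors as (x - 3)^4. The eigenvalues (with algebraic multiplicities) are λ = 3 with multiplicity 4.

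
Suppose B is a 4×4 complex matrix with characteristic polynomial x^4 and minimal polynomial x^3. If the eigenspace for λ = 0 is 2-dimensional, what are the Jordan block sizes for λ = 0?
Block sizes for λ = 0: [3, 1]

Step 1 — from the characteristic polynomial, algebraic multiplicity of λ = 0 is 4. From dim ker(B − (0)·I) = 2, there are exactly 2 Jordan blocks for λ = 0.
Step 2 — from the minimal polynomial, the factor (x − 0)^3 tells us the largest block for λ = 0 has size 3.
Step 3 — with total size 4, 2 blocks, and largest block 3, the block sizes (in nonincreasing order) are [3, 1].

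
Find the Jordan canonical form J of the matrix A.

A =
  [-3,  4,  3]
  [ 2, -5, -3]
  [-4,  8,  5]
J_2(-1) ⊕ J_1(-1)

The characteristic polynomial is
  det(x·I − A) = x^3 + 3*x^2 + 3*x + 1 = (x + 1)^3

Eigenvalues and multiplicities (the geometric multiplicity of λ is n − rank(A − λI), which equals the number of Jordan blocks for λ):
  λ = -1: algebraic multiplicity = 3, geometric multiplicity = 2

Determining the block sizes for each eigenvalue:
  λ = -1: 2 blocks summing to 3 forces exactly one block of size 2 and the rest size 1 → block sizes [2, 1]

Assembling the blocks gives a Jordan form
J =
  [-1,  1,  0]
  [ 0, -1,  0]
  [ 0,  0, -1]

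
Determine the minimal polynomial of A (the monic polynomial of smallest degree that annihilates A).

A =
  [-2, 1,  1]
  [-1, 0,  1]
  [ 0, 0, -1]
x^2 + 2*x + 1

The characteristic polynomial is χ_A(x) = (x + 1)^3, so the eigenvalues are known. The minimal polynomial is
  m_A(x) = Π_λ (x − λ)^{k_λ}
where k_λ is the size of the *largest* Jordan block for λ (equivalently, the smallest k with (A − λI)^k v = 0 for every generalised eigenvector v of λ).

  λ = -1: largest Jordan block has size 2, contributing (x + 1)^2

So m_A(x) = (x + 1)^2 = x^2 + 2*x + 1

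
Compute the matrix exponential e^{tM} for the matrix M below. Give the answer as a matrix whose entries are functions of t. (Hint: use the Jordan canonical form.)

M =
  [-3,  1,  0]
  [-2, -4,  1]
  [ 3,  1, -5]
e^{tM} =
  [-t^2*exp(-4*t)/2 + t*exp(-4*t) + exp(-4*t), t^2*exp(-4*t)/2 + t*exp(-4*t), t^2*exp(-4*t)/2]
  [t^2*exp(-4*t)/2 - 2*t*exp(-4*t), -t^2*exp(-4*t)/2 + exp(-4*t), -t^2*exp(-4*t)/2 + t*exp(-4*t)]
  [-t^2*exp(-4*t) + 3*t*exp(-4*t), t^2*exp(-4*t) + t*exp(-4*t), t^2*exp(-4*t) - t*exp(-4*t) + exp(-4*t)]

Strategy: write M = P · J · P⁻¹ where J is a Jordan canonical form, so e^{tM} = P · e^{tJ} · P⁻¹, and e^{tJ} can be computed block-by-block.

M has Jordan form
J =
  [-4,  1,  0]
  [ 0, -4,  1]
  [ 0,  0, -4]
(up to reordering of blocks).

Per-block formulas:
  For a 3×3 Jordan block J_3(-4): exp(t · J_3(-4)) = e^(-4t)·(I + t·N + (t^2/2)·N^2), where N is the 3×3 nilpotent shift.

After assembling e^{tJ} and conjugating by P, we get:

e^{tM} =
  [-t^2*exp(-4*t)/2 + t*exp(-4*t) + exp(-4*t), t^2*exp(-4*t)/2 + t*exp(-4*t), t^2*exp(-4*t)/2]
  [t^2*exp(-4*t)/2 - 2*t*exp(-4*t), -t^2*exp(-4*t)/2 + exp(-4*t), -t^2*exp(-4*t)/2 + t*exp(-4*t)]
  [-t^2*exp(-4*t) + 3*t*exp(-4*t), t^2*exp(-4*t) + t*exp(-4*t), t^2*exp(-4*t) - t*exp(-4*t) + exp(-4*t)]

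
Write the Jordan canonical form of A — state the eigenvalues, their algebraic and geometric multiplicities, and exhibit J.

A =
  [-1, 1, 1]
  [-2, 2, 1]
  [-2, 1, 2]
J_2(1) ⊕ J_1(1)

The characteristic polynomial is
  det(x·I − A) = x^3 - 3*x^2 + 3*x - 1 = (x - 1)^3

Eigenvalues and multiplicities (the geometric multiplicity of λ is n − rank(A − λI), which equals the number of Jordan blocks for λ):
  λ = 1: algebraic multiplicity = 3, geometric multiplicity = 2

Determining the block sizes for each eigenvalue:
  λ = 1: 2 blocks summing to 3 forces exactly one block of size 2 and the rest size 1 → block sizes [2, 1]

Assembling the blocks gives a Jordan form
J =
  [1, 1, 0]
  [0, 1, 0]
  [0, 0, 1]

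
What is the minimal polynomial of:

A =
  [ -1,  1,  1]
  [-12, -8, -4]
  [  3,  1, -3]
x^2 + 8*x + 16

The characteristic polynomial is χ_A(x) = (x + 4)^3, so the eigenvalues are known. The minimal polynomial is
  m_A(x) = Π_λ (x − λ)^{k_λ}
where k_λ is the size of the *largest* Jordan block for λ (equivalently, the smallest k with (A − λI)^k v = 0 for every generalised eigenvector v of λ).

  λ = -4: largest Jordan block has size 2, contributing (x + 4)^2

So m_A(x) = (x + 4)^2 = x^2 + 8*x + 16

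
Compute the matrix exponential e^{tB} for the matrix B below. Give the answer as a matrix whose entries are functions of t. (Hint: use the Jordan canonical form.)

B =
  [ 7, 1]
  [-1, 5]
e^{tB} =
  [t*exp(6*t) + exp(6*t), t*exp(6*t)]
  [-t*exp(6*t), -t*exp(6*t) + exp(6*t)]

Strategy: write B = P · J · P⁻¹ where J is a Jordan canonical form, so e^{tB} = P · e^{tJ} · P⁻¹, and e^{tJ} can be computed block-by-block.

B has Jordan form
J =
  [6, 1]
  [0, 6]
(up to reordering of blocks).

Per-block formulas:
  For a 2×2 Jordan block J_2(6): exp(t · J_2(6)) = e^(6t)·(I + t·N), where N is the 2×2 nilpotent shift.

After assembling e^{tJ} and conjugating by P, we get:

e^{tB} =
  [t*exp(6*t) + exp(6*t), t*exp(6*t)]
  [-t*exp(6*t), -t*exp(6*t) + exp(6*t)]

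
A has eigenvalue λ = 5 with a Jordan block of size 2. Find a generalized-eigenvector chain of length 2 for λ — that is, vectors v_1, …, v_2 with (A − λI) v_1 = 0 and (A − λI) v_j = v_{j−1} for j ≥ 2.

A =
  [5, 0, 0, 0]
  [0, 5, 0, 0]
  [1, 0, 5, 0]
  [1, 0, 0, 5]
A Jordan chain for λ = 5 of length 2:
v_1 = (0, 0, 1, 1)ᵀ
v_2 = (1, 0, 0, 0)ᵀ

Let N = A − (5)·I. We want v_2 with N^2 v_2 = 0 but N^1 v_2 ≠ 0; then v_{j-1} := N · v_j for j = 2, …, 2.

Pick v_2 = (1, 0, 0, 0)ᵀ.
Then v_1 = N · v_2 = (0, 0, 1, 1)ᵀ.

Sanity check: (A − (5)·I) v_1 = (0, 0, 0, 0)ᵀ = 0. ✓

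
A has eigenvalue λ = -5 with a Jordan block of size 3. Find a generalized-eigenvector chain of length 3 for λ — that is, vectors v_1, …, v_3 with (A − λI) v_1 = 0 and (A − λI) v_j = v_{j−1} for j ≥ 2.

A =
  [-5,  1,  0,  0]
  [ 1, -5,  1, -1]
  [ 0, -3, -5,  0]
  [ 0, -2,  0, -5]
A Jordan chain for λ = -5 of length 3:
v_1 = (1, 0, -3, -2)ᵀ
v_2 = (0, 1, 0, 0)ᵀ
v_3 = (1, 0, 0, 0)ᵀ

Let N = A − (-5)·I. We want v_3 with N^3 v_3 = 0 but N^2 v_3 ≠ 0; then v_{j-1} := N · v_j for j = 3, …, 2.

Pick v_3 = (1, 0, 0, 0)ᵀ.
Then v_2 = N · v_3 = (0, 1, 0, 0)ᵀ.
Then v_1 = N · v_2 = (1, 0, -3, -2)ᵀ.

Sanity check: (A − (-5)·I) v_1 = (0, 0, 0, 0)ᵀ = 0. ✓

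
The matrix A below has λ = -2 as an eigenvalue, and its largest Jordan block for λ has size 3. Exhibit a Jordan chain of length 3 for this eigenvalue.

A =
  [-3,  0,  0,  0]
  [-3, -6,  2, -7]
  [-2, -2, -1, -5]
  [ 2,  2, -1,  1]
A Jordan chain for λ = -2 of length 3:
v_1 = (0, -2, -4, 0)ᵀ
v_2 = (0, -4, -2, 2)ᵀ
v_3 = (0, 1, 0, 0)ᵀ

Let N = A − (-2)·I. We want v_3 with N^3 v_3 = 0 but N^2 v_3 ≠ 0; then v_{j-1} := N · v_j for j = 3, …, 2.

Pick v_3 = (0, 1, 0, 0)ᵀ.
Then v_2 = N · v_3 = (0, -4, -2, 2)ᵀ.
Then v_1 = N · v_2 = (0, -2, -4, 0)ᵀ.

Sanity check: (A − (-2)·I) v_1 = (0, 0, 0, 0)ᵀ = 0. ✓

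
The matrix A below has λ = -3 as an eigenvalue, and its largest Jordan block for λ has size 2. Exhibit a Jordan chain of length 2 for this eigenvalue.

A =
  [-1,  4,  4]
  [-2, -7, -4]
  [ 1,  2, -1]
A Jordan chain for λ = -3 of length 2:
v_1 = (2, -2, 1)ᵀ
v_2 = (1, 0, 0)ᵀ

Let N = A − (-3)·I. We want v_2 with N^2 v_2 = 0 but N^1 v_2 ≠ 0; then v_{j-1} := N · v_j for j = 2, …, 2.

Pick v_2 = (1, 0, 0)ᵀ.
Then v_1 = N · v_2 = (2, -2, 1)ᵀ.

Sanity check: (A − (-3)·I) v_1 = (0, 0, 0)ᵀ = 0. ✓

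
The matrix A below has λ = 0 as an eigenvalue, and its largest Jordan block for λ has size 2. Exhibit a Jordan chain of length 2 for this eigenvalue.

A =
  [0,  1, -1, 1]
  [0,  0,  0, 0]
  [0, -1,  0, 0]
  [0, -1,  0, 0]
A Jordan chain for λ = 0 of length 2:
v_1 = (1, 0, -1, -1)ᵀ
v_2 = (0, 1, 0, 0)ᵀ

Let N = A − (0)·I. We want v_2 with N^2 v_2 = 0 but N^1 v_2 ≠ 0; then v_{j-1} := N · v_j for j = 2, …, 2.

Pick v_2 = (0, 1, 0, 0)ᵀ.
Then v_1 = N · v_2 = (1, 0, -1, -1)ᵀ.

Sanity check: (A − (0)·I) v_1 = (0, 0, 0, 0)ᵀ = 0. ✓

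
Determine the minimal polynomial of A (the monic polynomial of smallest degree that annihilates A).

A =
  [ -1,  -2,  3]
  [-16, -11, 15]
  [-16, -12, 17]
x^3 - 5*x^2 + 3*x + 9

The characteristic polynomial is χ_A(x) = (x - 3)^2*(x + 1), so the eigenvalues are known. The minimal polynomial is
  m_A(x) = Π_λ (x − λ)^{k_λ}
where k_λ is the size of the *largest* Jordan block for λ (equivalently, the smallest k with (A − λI)^k v = 0 for every generalised eigenvector v of λ).

  λ = -1: largest Jordan block has size 1, contributing (x + 1)
  λ = 3: largest Jordan block has size 2, contributing (x − 3)^2

So m_A(x) = (x - 3)^2*(x + 1) = x^3 - 5*x^2 + 3*x + 9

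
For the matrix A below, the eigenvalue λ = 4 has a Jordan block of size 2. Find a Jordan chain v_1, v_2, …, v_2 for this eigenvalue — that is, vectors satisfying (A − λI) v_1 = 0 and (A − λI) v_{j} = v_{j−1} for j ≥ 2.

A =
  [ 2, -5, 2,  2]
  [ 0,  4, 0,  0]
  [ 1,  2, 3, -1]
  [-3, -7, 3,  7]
A Jordan chain for λ = 4 of length 2:
v_1 = (-2, 0, 1, -3)ᵀ
v_2 = (1, 0, 0, 0)ᵀ

Let N = A − (4)·I. We want v_2 with N^2 v_2 = 0 but N^1 v_2 ≠ 0; then v_{j-1} := N · v_j for j = 2, …, 2.

Pick v_2 = (1, 0, 0, 0)ᵀ.
Then v_1 = N · v_2 = (-2, 0, 1, -3)ᵀ.

Sanity check: (A − (4)·I) v_1 = (0, 0, 0, 0)ᵀ = 0. ✓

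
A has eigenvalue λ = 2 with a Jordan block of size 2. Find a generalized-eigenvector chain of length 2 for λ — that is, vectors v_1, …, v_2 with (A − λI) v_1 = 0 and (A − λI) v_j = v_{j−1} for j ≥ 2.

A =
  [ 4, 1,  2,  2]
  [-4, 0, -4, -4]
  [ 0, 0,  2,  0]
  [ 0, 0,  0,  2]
A Jordan chain for λ = 2 of length 2:
v_1 = (2, -4, 0, 0)ᵀ
v_2 = (1, 0, 0, 0)ᵀ

Let N = A − (2)·I. We want v_2 with N^2 v_2 = 0 but N^1 v_2 ≠ 0; then v_{j-1} := N · v_j for j = 2, …, 2.

Pick v_2 = (1, 0, 0, 0)ᵀ.
Then v_1 = N · v_2 = (2, -4, 0, 0)ᵀ.

Sanity check: (A − (2)·I) v_1 = (0, 0, 0, 0)ᵀ = 0. ✓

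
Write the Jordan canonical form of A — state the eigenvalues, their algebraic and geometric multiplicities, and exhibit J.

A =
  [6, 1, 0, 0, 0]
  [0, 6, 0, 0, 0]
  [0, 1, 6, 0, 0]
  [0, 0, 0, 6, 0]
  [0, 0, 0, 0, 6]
J_2(6) ⊕ J_1(6) ⊕ J_1(6) ⊕ J_1(6)

The characteristic polynomial is
  det(x·I − A) = x^5 - 30*x^4 + 360*x^3 - 2160*x^2 + 6480*x - 7776 = (x - 6)^5

Eigenvalues and multiplicities (the geometric multiplicity of λ is n − rank(A − λI), which equals the number of Jordan blocks for λ):
  λ = 6: algebraic multiplicity = 5, geometric multiplicity = 4

Determining the block sizes for each eigenvalue:
  λ = 6: 4 blocks summing to 5 forces exactly one block of size 2 and the rest size 1 → block sizes [2, 1, 1, 1]

Assembling the blocks gives a Jordan form
J =
  [6, 1, 0, 0, 0]
  [0, 6, 0, 0, 0]
  [0, 0, 6, 0, 0]
  [0, 0, 0, 6, 0]
  [0, 0, 0, 0, 6]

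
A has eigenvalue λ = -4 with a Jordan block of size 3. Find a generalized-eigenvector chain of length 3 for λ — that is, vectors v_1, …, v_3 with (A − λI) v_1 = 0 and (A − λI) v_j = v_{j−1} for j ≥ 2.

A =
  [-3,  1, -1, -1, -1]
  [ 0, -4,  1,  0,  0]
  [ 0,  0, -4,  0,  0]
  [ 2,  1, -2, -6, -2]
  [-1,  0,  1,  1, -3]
A Jordan chain for λ = -4 of length 3:
v_1 = (1, 0, 0, 1, 0)ᵀ
v_2 = (-1, 1, 0, -2, 1)ᵀ
v_3 = (0, 0, 1, 0, 0)ᵀ

Let N = A − (-4)·I. We want v_3 with N^3 v_3 = 0 but N^2 v_3 ≠ 0; then v_{j-1} := N · v_j for j = 3, …, 2.

Pick v_3 = (0, 0, 1, 0, 0)ᵀ.
Then v_2 = N · v_3 = (-1, 1, 0, -2, 1)ᵀ.
Then v_1 = N · v_2 = (1, 0, 0, 1, 0)ᵀ.

Sanity check: (A − (-4)·I) v_1 = (0, 0, 0, 0, 0)ᵀ = 0. ✓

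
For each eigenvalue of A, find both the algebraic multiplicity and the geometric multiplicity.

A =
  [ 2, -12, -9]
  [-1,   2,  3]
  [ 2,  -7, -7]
λ = -1: alg = 3, geom = 1

Step 1 — factor the characteristic polynomial to read off the algebraic multiplicities:
  χ_A(x) = (x + 1)^3

Step 2 — compute geometric multiplicities via the rank-nullity identity g(λ) = n − rank(A − λI):
  rank(A − (-1)·I) = 2, so dim ker(A − (-1)·I) = n − 2 = 1

Summary:
  λ = -1: algebraic multiplicity = 3, geometric multiplicity = 1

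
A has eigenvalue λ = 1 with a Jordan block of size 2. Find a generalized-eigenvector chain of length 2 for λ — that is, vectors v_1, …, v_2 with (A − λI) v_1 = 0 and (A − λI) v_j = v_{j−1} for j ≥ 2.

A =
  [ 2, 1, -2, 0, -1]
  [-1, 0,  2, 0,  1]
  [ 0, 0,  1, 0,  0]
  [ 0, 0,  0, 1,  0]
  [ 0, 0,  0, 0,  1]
A Jordan chain for λ = 1 of length 2:
v_1 = (1, -1, 0, 0, 0)ᵀ
v_2 = (1, 0, 0, 0, 0)ᵀ

Let N = A − (1)·I. We want v_2 with N^2 v_2 = 0 but N^1 v_2 ≠ 0; then v_{j-1} := N · v_j for j = 2, …, 2.

Pick v_2 = (1, 0, 0, 0, 0)ᵀ.
Then v_1 = N · v_2 = (1, -1, 0, 0, 0)ᵀ.

Sanity check: (A − (1)·I) v_1 = (0, 0, 0, 0, 0)ᵀ = 0. ✓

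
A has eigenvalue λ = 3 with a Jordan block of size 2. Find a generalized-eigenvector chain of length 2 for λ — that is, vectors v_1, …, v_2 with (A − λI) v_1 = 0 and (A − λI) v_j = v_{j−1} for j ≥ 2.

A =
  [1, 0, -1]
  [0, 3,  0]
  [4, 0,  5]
A Jordan chain for λ = 3 of length 2:
v_1 = (-2, 0, 4)ᵀ
v_2 = (1, 0, 0)ᵀ

Let N = A − (3)·I. We want v_2 with N^2 v_2 = 0 but N^1 v_2 ≠ 0; then v_{j-1} := N · v_j for j = 2, …, 2.

Pick v_2 = (1, 0, 0)ᵀ.
Then v_1 = N · v_2 = (-2, 0, 4)ᵀ.

Sanity check: (A − (3)·I) v_1 = (0, 0, 0)ᵀ = 0. ✓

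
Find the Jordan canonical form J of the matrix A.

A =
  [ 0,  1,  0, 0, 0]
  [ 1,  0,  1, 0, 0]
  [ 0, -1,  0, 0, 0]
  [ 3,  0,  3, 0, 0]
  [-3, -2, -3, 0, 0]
J_3(0) ⊕ J_1(0) ⊕ J_1(0)

The characteristic polynomial is
  det(x·I − A) = x^5

Eigenvalues and multiplicities (the geometric multiplicity of λ is n − rank(A − λI), which equals the number of Jordan blocks for λ):
  λ = 0: algebraic multiplicity = 5, geometric multiplicity = 3

Determining the block sizes for each eigenvalue:
  λ = 0: with am = 5 and gm = 3, the partition is not yet determined (e.g. several partitions of 5 into 3 parts exist). Let N = A − (0)·I. Computing rank(N^1) = 2, rank(N^2) = 1, rank(N^3) = 0; the number of blocks of size ≥ j is rank(N^{j−1}) − rank(N^j), giving [3, 1, 1]. So we have 1 block(s) of size 3, 2 block(s) of size 1 → block sizes [3, 1, 1]

Assembling the blocks gives a Jordan form
J =
  [0, 1, 0, 0, 0]
  [0, 0, 1, 0, 0]
  [0, 0, 0, 0, 0]
  [0, 0, 0, 0, 0]
  [0, 0, 0, 0, 0]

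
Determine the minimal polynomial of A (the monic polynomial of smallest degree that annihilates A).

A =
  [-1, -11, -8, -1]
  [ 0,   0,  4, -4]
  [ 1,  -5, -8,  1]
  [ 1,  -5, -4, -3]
x^3 + 8*x^2 + 16*x

The characteristic polynomial is χ_A(x) = x*(x + 4)^3, so the eigenvalues are known. The minimal polynomial is
  m_A(x) = Π_λ (x − λ)^{k_λ}
where k_λ is the size of the *largest* Jordan block for λ (equivalently, the smallest k with (A − λI)^k v = 0 for every generalised eigenvector v of λ).

  λ = -4: largest Jordan block has size 2, contributing (x + 4)^2
  λ = 0: largest Jordan block has size 1, contributing (x − 0)

So m_A(x) = x*(x + 4)^2 = x^3 + 8*x^2 + 16*x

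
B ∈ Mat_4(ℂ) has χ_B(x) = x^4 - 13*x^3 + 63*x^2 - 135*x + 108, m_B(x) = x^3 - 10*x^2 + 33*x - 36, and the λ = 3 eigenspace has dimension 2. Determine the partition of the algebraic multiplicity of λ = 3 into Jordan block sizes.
Block sizes for λ = 3: [2, 1]

Step 1 — from the characteristic polynomial, algebraic multiplicity of λ = 3 is 3. From dim ker(B − (3)·I) = 2, there are exactly 2 Jordan blocks for λ = 3.
Step 2 — from the minimal polynomial, the factor (x − 3)^2 tells us the largest block for λ = 3 has size 2.
Step 3 — with total size 3, 2 blocks, and largest block 2, the block sizes (in nonincreasing order) are [2, 1].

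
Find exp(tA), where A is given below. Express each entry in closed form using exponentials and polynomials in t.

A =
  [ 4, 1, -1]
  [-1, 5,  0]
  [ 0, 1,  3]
e^{tA} =
  [-t^2*exp(4*t)/2 + exp(4*t), t*exp(4*t), t^2*exp(4*t)/2 - t*exp(4*t)]
  [-t^2*exp(4*t)/2 - t*exp(4*t), t*exp(4*t) + exp(4*t), t^2*exp(4*t)/2]
  [-t^2*exp(4*t)/2, t*exp(4*t), t^2*exp(4*t)/2 - t*exp(4*t) + exp(4*t)]

Strategy: write A = P · J · P⁻¹ where J is a Jordan canonical form, so e^{tA} = P · e^{tJ} · P⁻¹, and e^{tJ} can be computed block-by-block.

A has Jordan form
J =
  [4, 1, 0]
  [0, 4, 1]
  [0, 0, 4]
(up to reordering of blocks).

Per-block formulas:
  For a 3×3 Jordan block J_3(4): exp(t · J_3(4)) = e^(4t)·(I + t·N + (t^2/2)·N^2), where N is the 3×3 nilpotent shift.

After assembling e^{tJ} and conjugating by P, we get:

e^{tA} =
  [-t^2*exp(4*t)/2 + exp(4*t), t*exp(4*t), t^2*exp(4*t)/2 - t*exp(4*t)]
  [-t^2*exp(4*t)/2 - t*exp(4*t), t*exp(4*t) + exp(4*t), t^2*exp(4*t)/2]
  [-t^2*exp(4*t)/2, t*exp(4*t), t^2*exp(4*t)/2 - t*exp(4*t) + exp(4*t)]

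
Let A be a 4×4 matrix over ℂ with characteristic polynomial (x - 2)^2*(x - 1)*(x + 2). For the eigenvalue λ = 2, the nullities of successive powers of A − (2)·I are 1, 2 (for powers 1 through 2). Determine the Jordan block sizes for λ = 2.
Block sizes for λ = 2: [2]

From the dimensions of kernels of powers, the number of Jordan blocks of size at least j is d_j − d_{j−1} where d_j = dim ker(N^j) (with d_0 = 0). Computing the differences gives [1, 1].
The number of blocks of size exactly k is (#blocks of size ≥ k) − (#blocks of size ≥ k + 1), so the partition is: 1 block(s) of size 2.
In nonincreasing order the block sizes are [2].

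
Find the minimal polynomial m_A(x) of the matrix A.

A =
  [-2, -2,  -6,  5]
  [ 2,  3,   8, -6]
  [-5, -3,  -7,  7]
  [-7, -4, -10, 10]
x^2 - 2*x + 1

The characteristic polynomial is χ_A(x) = (x - 1)^4, so the eigenvalues are known. The minimal polynomial is
  m_A(x) = Π_λ (x − λ)^{k_λ}
where k_λ is the size of the *largest* Jordan block for λ (equivalently, the smallest k with (A − λI)^k v = 0 for every generalised eigenvector v of λ).

  λ = 1: largest Jordan block has size 2, contributing (x − 1)^2

So m_A(x) = (x - 1)^2 = x^2 - 2*x + 1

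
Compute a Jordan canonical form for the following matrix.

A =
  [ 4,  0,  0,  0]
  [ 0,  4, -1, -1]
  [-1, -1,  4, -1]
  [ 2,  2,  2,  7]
J_1(4) ⊕ J_2(5) ⊕ J_1(5)

The characteristic polynomial is
  det(x·I − A) = x^4 - 19*x^3 + 135*x^2 - 425*x + 500 = (x - 5)^3*(x - 4)

Eigenvalues and multiplicities (the geometric multiplicity of λ is n − rank(A − λI), which equals the number of Jordan blocks for λ):
  λ = 4: algebraic multiplicity = 1, geometric multiplicity = 1
  λ = 5: algebraic multiplicity = 3, geometric multiplicity = 2

Determining the block sizes for each eigenvalue:
  λ = 4: one block (gm = 1), so the single block has size am = 1 → block sizes [1]
  λ = 5: 2 blocks summing to 3 forces exactly one block of size 2 and the rest size 1 → block sizes [2, 1]

Assembling the blocks gives a Jordan form
J =
  [4, 0, 0, 0]
  [0, 5, 1, 0]
  [0, 0, 5, 0]
  [0, 0, 0, 5]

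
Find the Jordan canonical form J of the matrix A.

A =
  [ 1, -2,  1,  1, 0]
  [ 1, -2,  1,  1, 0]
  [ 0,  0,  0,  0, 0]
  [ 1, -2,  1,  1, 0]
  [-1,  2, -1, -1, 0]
J_2(0) ⊕ J_1(0) ⊕ J_1(0) ⊕ J_1(0)

The characteristic polynomial is
  det(x·I − A) = x^5

Eigenvalues and multiplicities (the geometric multiplicity of λ is n − rank(A − λI), which equals the number of Jordan blocks for λ):
  λ = 0: algebraic multiplicity = 5, geometric multiplicity = 4

Determining the block sizes for each eigenvalue:
  λ = 0: 4 blocks summing to 5 forces exactly one block of size 2 and the rest size 1 → block sizes [2, 1, 1, 1]

Assembling the blocks gives a Jordan form
J =
  [0, 1, 0, 0, 0]
  [0, 0, 0, 0, 0]
  [0, 0, 0, 0, 0]
  [0, 0, 0, 0, 0]
  [0, 0, 0, 0, 0]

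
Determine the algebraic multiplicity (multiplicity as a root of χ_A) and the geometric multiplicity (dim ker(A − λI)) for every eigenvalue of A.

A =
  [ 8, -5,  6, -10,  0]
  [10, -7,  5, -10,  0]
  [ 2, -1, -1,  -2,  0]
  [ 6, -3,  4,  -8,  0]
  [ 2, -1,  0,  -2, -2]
λ = -2: alg = 5, geom = 3

Step 1 — factor the characteristic polynomial to read off the algebraic multiplicities:
  χ_A(x) = (x + 2)^5

Step 2 — compute geometric multiplicities via the rank-nullity identity g(λ) = n − rank(A − λI):
  rank(A − (-2)·I) = 2, so dim ker(A − (-2)·I) = n − 2 = 3

Summary:
  λ = -2: algebraic multiplicity = 5, geometric multiplicity = 3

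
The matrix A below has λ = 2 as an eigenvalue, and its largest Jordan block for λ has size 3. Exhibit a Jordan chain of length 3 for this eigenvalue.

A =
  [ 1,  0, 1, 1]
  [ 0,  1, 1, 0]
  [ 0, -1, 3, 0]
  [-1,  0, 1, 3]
A Jordan chain for λ = 2 of length 3:
v_1 = (-1, 0, 0, -1)ᵀ
v_2 = (0, -1, -1, 0)ᵀ
v_3 = (0, 1, 0, 0)ᵀ

Let N = A − (2)·I. We want v_3 with N^3 v_3 = 0 but N^2 v_3 ≠ 0; then v_{j-1} := N · v_j for j = 3, …, 2.

Pick v_3 = (0, 1, 0, 0)ᵀ.
Then v_2 = N · v_3 = (0, -1, -1, 0)ᵀ.
Then v_1 = N · v_2 = (-1, 0, 0, -1)ᵀ.

Sanity check: (A − (2)·I) v_1 = (0, 0, 0, 0)ᵀ = 0. ✓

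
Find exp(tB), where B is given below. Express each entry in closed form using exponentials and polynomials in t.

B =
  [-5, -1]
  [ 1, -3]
e^{tB} =
  [-t*exp(-4*t) + exp(-4*t), -t*exp(-4*t)]
  [t*exp(-4*t), t*exp(-4*t) + exp(-4*t)]

Strategy: write B = P · J · P⁻¹ where J is a Jordan canonical form, so e^{tB} = P · e^{tJ} · P⁻¹, and e^{tJ} can be computed block-by-block.

B has Jordan form
J =
  [-4,  1]
  [ 0, -4]
(up to reordering of blocks).

Per-block formulas:
  For a 2×2 Jordan block J_2(-4): exp(t · J_2(-4)) = e^(-4t)·(I + t·N), where N is the 2×2 nilpotent shift.

After assembling e^{tJ} and conjugating by P, we get:

e^{tB} =
  [-t*exp(-4*t) + exp(-4*t), -t*exp(-4*t)]
  [t*exp(-4*t), t*exp(-4*t) + exp(-4*t)]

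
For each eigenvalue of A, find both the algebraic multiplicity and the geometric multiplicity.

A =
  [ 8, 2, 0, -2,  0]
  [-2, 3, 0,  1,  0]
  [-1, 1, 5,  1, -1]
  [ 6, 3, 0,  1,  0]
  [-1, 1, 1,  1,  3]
λ = 4: alg = 5, geom = 3

Step 1 — factor the characteristic polynomial to read off the algebraic multiplicities:
  χ_A(x) = (x - 4)^5

Step 2 — compute geometric multiplicities via the rank-nullity identity g(λ) = n − rank(A − λI):
  rank(A − (4)·I) = 2, so dim ker(A − (4)·I) = n − 2 = 3

Summary:
  λ = 4: algebraic multiplicity = 5, geometric multiplicity = 3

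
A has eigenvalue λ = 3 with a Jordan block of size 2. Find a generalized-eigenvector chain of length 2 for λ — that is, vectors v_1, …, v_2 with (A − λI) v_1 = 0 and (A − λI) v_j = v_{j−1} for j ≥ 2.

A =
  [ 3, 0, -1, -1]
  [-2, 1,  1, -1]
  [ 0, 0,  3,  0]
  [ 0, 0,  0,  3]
A Jordan chain for λ = 3 of length 2:
v_1 = (-1, 1, 0, 0)ᵀ
v_2 = (0, 0, 1, 0)ᵀ

Let N = A − (3)·I. We want v_2 with N^2 v_2 = 0 but N^1 v_2 ≠ 0; then v_{j-1} := N · v_j for j = 2, …, 2.

Pick v_2 = (0, 0, 1, 0)ᵀ.
Then v_1 = N · v_2 = (-1, 1, 0, 0)ᵀ.

Sanity check: (A − (3)·I) v_1 = (0, 0, 0, 0)ᵀ = 0. ✓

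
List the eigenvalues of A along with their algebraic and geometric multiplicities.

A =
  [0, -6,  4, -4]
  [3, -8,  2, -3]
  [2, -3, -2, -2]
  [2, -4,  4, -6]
λ = -4: alg = 4, geom = 2

Step 1 — factor the characteristic polynomial to read off the algebraic multiplicities:
  χ_A(x) = (x + 4)^4

Step 2 — compute geometric multiplicities via the rank-nullity identity g(λ) = n − rank(A − λI):
  rank(A − (-4)·I) = 2, so dim ker(A − (-4)·I) = n − 2 = 2

Summary:
  λ = -4: algebraic multiplicity = 4, geometric multiplicity = 2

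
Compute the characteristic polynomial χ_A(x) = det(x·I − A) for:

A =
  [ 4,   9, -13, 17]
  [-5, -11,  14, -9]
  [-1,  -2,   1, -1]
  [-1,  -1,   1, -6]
x^4 + 12*x^3 + 54*x^2 + 108*x + 81

Expanding det(x·I − A) (e.g. by cofactor expansion or by noting that A is similar to its Jordan form J, which has the same characteristic polynomial as A) gives
  χ_A(x) = x^4 + 12*x^3 + 54*x^2 + 108*x + 81
which factors as (x + 3)^4. The eigenvalues (with algebraic multiplicities) are λ = -3 with multiplicity 4.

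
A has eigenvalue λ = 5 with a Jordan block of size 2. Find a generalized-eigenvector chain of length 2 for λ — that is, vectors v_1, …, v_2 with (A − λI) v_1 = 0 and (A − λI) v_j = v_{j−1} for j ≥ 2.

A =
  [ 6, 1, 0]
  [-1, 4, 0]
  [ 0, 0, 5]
A Jordan chain for λ = 5 of length 2:
v_1 = (1, -1, 0)ᵀ
v_2 = (1, 0, 0)ᵀ

Let N = A − (5)·I. We want v_2 with N^2 v_2 = 0 but N^1 v_2 ≠ 0; then v_{j-1} := N · v_j for j = 2, …, 2.

Pick v_2 = (1, 0, 0)ᵀ.
Then v_1 = N · v_2 = (1, -1, 0)ᵀ.

Sanity check: (A − (5)·I) v_1 = (0, 0, 0)ᵀ = 0. ✓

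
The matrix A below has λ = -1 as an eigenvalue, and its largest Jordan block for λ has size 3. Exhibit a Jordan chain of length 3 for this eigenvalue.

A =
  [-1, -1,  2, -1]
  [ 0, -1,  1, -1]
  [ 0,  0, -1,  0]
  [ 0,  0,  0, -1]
A Jordan chain for λ = -1 of length 3:
v_1 = (-1, 0, 0, 0)ᵀ
v_2 = (2, 1, 0, 0)ᵀ
v_3 = (0, 0, 1, 0)ᵀ

Let N = A − (-1)·I. We want v_3 with N^3 v_3 = 0 but N^2 v_3 ≠ 0; then v_{j-1} := N · v_j for j = 3, …, 2.

Pick v_3 = (0, 0, 1, 0)ᵀ.
Then v_2 = N · v_3 = (2, 1, 0, 0)ᵀ.
Then v_1 = N · v_2 = (-1, 0, 0, 0)ᵀ.

Sanity check: (A − (-1)·I) v_1 = (0, 0, 0, 0)ᵀ = 0. ✓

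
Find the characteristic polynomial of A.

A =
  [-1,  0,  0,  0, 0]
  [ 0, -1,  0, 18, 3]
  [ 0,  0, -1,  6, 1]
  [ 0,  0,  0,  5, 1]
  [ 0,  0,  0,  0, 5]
x^5 - 7*x^4 - 2*x^3 + 46*x^2 + 65*x + 25

Expanding det(x·I − A) (e.g. by cofactor expansion or by noting that A is similar to its Jordan form J, which has the same characteristic polynomial as A) gives
  χ_A(x) = x^5 - 7*x^4 - 2*x^3 + 46*x^2 + 65*x + 25
which factors as (x - 5)^2*(x + 1)^3. The eigenvalues (with algebraic multiplicities) are λ = -1 with multiplicity 3, λ = 5 with multiplicity 2.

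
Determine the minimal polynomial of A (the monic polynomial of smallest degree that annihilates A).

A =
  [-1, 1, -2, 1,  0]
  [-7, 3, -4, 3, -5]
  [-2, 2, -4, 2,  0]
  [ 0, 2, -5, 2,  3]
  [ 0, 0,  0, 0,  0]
x^3

The characteristic polynomial is χ_A(x) = x^5, so the eigenvalues are known. The minimal polynomial is
  m_A(x) = Π_λ (x − λ)^{k_λ}
where k_λ is the size of the *largest* Jordan block for λ (equivalently, the smallest k with (A − λI)^k v = 0 for every generalised eigenvector v of λ).

  λ = 0: largest Jordan block has size 3, contributing (x − 0)^3

So m_A(x) = x^3 = x^3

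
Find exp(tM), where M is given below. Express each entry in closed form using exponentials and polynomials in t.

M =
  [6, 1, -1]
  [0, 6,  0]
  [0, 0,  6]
e^{tM} =
  [exp(6*t), t*exp(6*t), -t*exp(6*t)]
  [0, exp(6*t), 0]
  [0, 0, exp(6*t)]

Strategy: write M = P · J · P⁻¹ where J is a Jordan canonical form, so e^{tM} = P · e^{tJ} · P⁻¹, and e^{tJ} can be computed block-by-block.

M has Jordan form
J =
  [6, 1, 0]
  [0, 6, 0]
  [0, 0, 6]
(up to reordering of blocks).

Per-block formulas:
  For a 2×2 Jordan block J_2(6): exp(t · J_2(6)) = e^(6t)·(I + t·N), where N is the 2×2 nilpotent shift.
  For a 1×1 block at λ = 6: exp(t · [6]) = [e^(6t)].

After assembling e^{tJ} and conjugating by P, we get:

e^{tM} =
  [exp(6*t), t*exp(6*t), -t*exp(6*t)]
  [0, exp(6*t), 0]
  [0, 0, exp(6*t)]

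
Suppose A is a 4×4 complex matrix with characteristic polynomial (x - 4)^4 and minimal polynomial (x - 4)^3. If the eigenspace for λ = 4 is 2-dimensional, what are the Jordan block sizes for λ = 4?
Block sizes for λ = 4: [3, 1]

Step 1 — from the characteristic polynomial, algebraic multiplicity of λ = 4 is 4. From dim ker(A − (4)·I) = 2, there are exactly 2 Jordan blocks for λ = 4.
Step 2 — from the minimal polynomial, the factor (x − 4)^3 tells us the largest block for λ = 4 has size 3.
Step 3 — with total size 4, 2 blocks, and largest block 3, the block sizes (in nonincreasing order) are [3, 1].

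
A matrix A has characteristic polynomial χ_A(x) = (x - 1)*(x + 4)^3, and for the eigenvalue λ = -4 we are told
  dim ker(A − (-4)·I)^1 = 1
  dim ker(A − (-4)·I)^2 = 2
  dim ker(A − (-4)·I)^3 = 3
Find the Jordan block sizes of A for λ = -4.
Block sizes for λ = -4: [3]

From the dimensions of kernels of powers, the number of Jordan blocks of size at least j is d_j − d_{j−1} where d_j = dim ker(N^j) (with d_0 = 0). Computing the differences gives [1, 1, 1].
The number of blocks of size exactly k is (#blocks of size ≥ k) − (#blocks of size ≥ k + 1), so the partition is: 1 block(s) of size 3.
In nonincreasing order the block sizes are [3].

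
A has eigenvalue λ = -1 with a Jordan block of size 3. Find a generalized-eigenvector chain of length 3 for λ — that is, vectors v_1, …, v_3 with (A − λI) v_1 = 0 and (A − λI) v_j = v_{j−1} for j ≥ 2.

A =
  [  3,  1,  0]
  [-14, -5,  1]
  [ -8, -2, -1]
A Jordan chain for λ = -1 of length 3:
v_1 = (2, -8, -4)ᵀ
v_2 = (4, -14, -8)ᵀ
v_3 = (1, 0, 0)ᵀ

Let N = A − (-1)·I. We want v_3 with N^3 v_3 = 0 but N^2 v_3 ≠ 0; then v_{j-1} := N · v_j for j = 3, …, 2.

Pick v_3 = (1, 0, 0)ᵀ.
Then v_2 = N · v_3 = (4, -14, -8)ᵀ.
Then v_1 = N · v_2 = (2, -8, -4)ᵀ.

Sanity check: (A − (-1)·I) v_1 = (0, 0, 0)ᵀ = 0. ✓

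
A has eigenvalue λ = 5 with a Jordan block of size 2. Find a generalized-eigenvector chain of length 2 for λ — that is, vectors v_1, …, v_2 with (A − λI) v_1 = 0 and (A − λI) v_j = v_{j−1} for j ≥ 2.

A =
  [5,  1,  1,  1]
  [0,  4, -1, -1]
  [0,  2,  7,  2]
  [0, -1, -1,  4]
A Jordan chain for λ = 5 of length 2:
v_1 = (1, -1, 2, -1)ᵀ
v_2 = (0, 1, 0, 0)ᵀ

Let N = A − (5)·I. We want v_2 with N^2 v_2 = 0 but N^1 v_2 ≠ 0; then v_{j-1} := N · v_j for j = 2, …, 2.

Pick v_2 = (0, 1, 0, 0)ᵀ.
Then v_1 = N · v_2 = (1, -1, 2, -1)ᵀ.

Sanity check: (A − (5)·I) v_1 = (0, 0, 0, 0)ᵀ = 0. ✓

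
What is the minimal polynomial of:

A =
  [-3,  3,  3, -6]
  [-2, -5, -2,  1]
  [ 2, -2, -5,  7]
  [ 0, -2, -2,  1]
x^2 + 6*x + 9

The characteristic polynomial is χ_A(x) = (x + 3)^4, so the eigenvalues are known. The minimal polynomial is
  m_A(x) = Π_λ (x − λ)^{k_λ}
where k_λ is the size of the *largest* Jordan block for λ (equivalently, the smallest k with (A − λI)^k v = 0 for every generalised eigenvector v of λ).

  λ = -3: largest Jordan block has size 2, contributing (x + 3)^2

So m_A(x) = (x + 3)^2 = x^2 + 6*x + 9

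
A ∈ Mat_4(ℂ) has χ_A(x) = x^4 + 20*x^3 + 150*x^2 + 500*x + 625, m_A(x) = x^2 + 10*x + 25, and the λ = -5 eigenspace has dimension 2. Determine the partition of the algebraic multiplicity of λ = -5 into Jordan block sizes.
Block sizes for λ = -5: [2, 2]

Step 1 — from the characteristic polynomial, algebraic multiplicity of λ = -5 is 4. From dim ker(A − (-5)·I) = 2, there are exactly 2 Jordan blocks for λ = -5.
Step 2 — from the minimal polynomial, the factor (x + 5)^2 tells us the largest block for λ = -5 has size 2.
Step 3 — with total size 4, 2 blocks, and largest block 2, the block sizes (in nonincreasing order) are [2, 2].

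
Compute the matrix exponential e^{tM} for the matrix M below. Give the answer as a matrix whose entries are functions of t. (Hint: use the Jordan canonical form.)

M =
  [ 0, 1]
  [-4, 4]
e^{tM} =
  [-2*t*exp(2*t) + exp(2*t), t*exp(2*t)]
  [-4*t*exp(2*t), 2*t*exp(2*t) + exp(2*t)]

Strategy: write M = P · J · P⁻¹ where J is a Jordan canonical form, so e^{tM} = P · e^{tJ} · P⁻¹, and e^{tJ} can be computed block-by-block.

M has Jordan form
J =
  [2, 1]
  [0, 2]
(up to reordering of blocks).

Per-block formulas:
  For a 2×2 Jordan block J_2(2): exp(t · J_2(2)) = e^(2t)·(I + t·N), where N is the 2×2 nilpotent shift.

After assembling e^{tJ} and conjugating by P, we get:

e^{tM} =
  [-2*t*exp(2*t) + exp(2*t), t*exp(2*t)]
  [-4*t*exp(2*t), 2*t*exp(2*t) + exp(2*t)]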